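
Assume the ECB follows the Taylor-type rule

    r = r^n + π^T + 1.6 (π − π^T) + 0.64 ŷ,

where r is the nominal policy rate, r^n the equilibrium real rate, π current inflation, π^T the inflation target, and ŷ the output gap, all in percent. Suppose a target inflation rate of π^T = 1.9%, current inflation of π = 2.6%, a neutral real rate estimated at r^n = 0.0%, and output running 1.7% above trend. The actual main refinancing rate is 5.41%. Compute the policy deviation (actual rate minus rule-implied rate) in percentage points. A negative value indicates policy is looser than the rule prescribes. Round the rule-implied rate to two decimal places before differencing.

1.30 pp

Output 1.7% above potential → ŷ = 1.7.
r = 0.0 + 1.9 + 1.6 × (2.6 − 1.9) + 0.64 × 1.7
   = 0.0 + 1.9 + 1.12 + 1.088 = 4.11
Deviation = 5.41 − 4.11 = 1.30 pp.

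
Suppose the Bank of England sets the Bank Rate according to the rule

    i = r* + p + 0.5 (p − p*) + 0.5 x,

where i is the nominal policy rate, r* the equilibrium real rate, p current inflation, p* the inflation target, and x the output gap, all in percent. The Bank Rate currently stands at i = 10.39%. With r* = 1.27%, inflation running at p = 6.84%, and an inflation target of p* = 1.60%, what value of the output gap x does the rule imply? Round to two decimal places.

-0.68%

0.5 x = 10.39 − 1.27 − 6.84 − 0.5 × (6.84 − 1.60) = -0.34
x = -0.34 / 0.5 = -0.68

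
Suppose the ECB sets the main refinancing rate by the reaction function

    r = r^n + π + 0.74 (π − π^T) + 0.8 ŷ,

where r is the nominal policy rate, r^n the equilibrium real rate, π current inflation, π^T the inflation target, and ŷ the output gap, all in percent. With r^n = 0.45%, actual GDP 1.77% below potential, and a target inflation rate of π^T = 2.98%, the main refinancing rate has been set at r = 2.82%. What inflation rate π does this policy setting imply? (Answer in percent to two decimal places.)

3.44%

Output 1.77% below potential → ŷ = -1.77.
Collecting π: r = r^n + (1 + 0.74) π − 0.74 π^T + 0.8 ŷ
1.74 π = 2.82 − 0.45 + 0.74 × 2.98 − 0.8 × (-1.77) = 5.9912
π = 5.9912 / 1.74 = 3.44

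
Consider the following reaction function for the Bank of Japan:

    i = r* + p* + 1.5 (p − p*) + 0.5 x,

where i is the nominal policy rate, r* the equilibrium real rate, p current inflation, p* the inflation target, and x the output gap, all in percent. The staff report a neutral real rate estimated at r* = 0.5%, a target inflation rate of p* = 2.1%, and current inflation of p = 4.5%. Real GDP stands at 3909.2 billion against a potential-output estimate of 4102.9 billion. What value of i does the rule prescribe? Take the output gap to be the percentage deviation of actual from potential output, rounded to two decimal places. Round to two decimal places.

3.84%

Output gap = 100 × (3909.2 − 4102.9) / 4102.9 = -4.72%.
i = 0.50 + 2.10 + 1.5 × (4.50 − 2.10) + 0.5 × (-4.72)
   = 0.50 + 2.1 + 3.6 − 2.36 = 3.84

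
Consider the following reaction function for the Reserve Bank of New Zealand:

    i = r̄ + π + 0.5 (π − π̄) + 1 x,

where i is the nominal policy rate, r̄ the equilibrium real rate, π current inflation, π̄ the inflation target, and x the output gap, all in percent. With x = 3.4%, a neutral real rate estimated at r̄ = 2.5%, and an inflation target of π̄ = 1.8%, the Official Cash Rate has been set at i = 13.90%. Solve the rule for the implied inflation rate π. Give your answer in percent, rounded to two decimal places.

Collecting π: i = r̄ + (1 + 0.5) π − 0.5 π̄ + 1 x
1.5 π = 13.90 − 2.5 + 0.5 × 1.8 − 1 × 3.4 = 8.9
π = 8.9 / 1.5 = 5.93

5.93%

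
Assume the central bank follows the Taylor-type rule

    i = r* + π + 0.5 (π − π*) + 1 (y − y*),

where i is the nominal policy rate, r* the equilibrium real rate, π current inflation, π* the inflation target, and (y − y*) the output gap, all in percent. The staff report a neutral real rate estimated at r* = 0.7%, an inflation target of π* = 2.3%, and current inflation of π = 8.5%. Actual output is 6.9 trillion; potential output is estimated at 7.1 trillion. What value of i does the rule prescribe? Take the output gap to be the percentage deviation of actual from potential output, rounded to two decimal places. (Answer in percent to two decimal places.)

Output gap = 100 × (6.9 − 7.1) / 7.1 = -2.82%.
i = 0.70 + 8.50 + 0.5 × (8.50 − 2.30) + 1 × (-2.82)
   = 0.70 + 8.5 + 3.1 − 2.82 = 9.48

9.48%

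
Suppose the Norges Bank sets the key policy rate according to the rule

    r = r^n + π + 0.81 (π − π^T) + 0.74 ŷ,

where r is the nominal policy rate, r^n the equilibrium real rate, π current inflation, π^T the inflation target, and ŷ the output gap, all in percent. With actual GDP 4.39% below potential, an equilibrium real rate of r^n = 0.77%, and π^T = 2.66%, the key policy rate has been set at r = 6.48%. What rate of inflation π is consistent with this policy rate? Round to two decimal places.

6.14%

Output 4.39% below potential → ŷ = -4.39.
Collecting π: r = r^n + (1 + 0.81) π − 0.81 π^T + 0.74 ŷ
1.81 π = 6.48 − 0.77 + 0.81 × 2.66 − 0.74 × (-4.39) = 11.1132
π = 11.1132 / 1.81 = 6.14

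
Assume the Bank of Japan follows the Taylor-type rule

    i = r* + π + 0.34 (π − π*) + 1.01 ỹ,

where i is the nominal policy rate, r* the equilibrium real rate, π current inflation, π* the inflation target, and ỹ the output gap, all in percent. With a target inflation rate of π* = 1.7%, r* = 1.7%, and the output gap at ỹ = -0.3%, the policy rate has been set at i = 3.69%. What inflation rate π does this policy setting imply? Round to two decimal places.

Collecting π: i = r* + (1 + 0.34) π − 0.34 π* + 1.01 ỹ
1.34 π = 3.69 − 1.7 + 0.34 × 1.7 − 1.01 × (-0.3) = 2.871
π = 2.871 / 1.34 = 2.14

2.14%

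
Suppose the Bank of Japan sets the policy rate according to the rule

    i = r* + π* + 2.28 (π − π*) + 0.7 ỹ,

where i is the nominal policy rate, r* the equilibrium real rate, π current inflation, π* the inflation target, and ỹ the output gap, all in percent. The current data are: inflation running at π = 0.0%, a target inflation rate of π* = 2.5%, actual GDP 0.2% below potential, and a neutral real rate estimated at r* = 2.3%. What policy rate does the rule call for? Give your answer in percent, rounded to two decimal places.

-1.04%

Output 0.2% below potential → ỹ = -0.2.
i = 2.3 + 2.5 + 2.28 × (0.0 − 2.5) + 0.7 × (-0.2)
   = 2.3 + 2.5 − 5.7 − 0.14 = -1.04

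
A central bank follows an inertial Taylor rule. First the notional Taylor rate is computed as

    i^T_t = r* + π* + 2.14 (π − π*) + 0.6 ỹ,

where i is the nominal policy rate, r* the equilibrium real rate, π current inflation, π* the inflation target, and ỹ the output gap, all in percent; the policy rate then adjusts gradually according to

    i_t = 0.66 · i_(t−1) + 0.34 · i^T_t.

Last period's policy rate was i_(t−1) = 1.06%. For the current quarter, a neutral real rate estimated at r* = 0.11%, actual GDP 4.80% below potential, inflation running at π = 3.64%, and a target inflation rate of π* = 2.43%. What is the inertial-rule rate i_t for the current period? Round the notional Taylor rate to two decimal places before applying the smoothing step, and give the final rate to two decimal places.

Output 4.80% below potential → ỹ = -4.80.
i^T_t = 0.11 + 2.43 + 2.14 × (3.64 − 2.43) + 0.6 × (-4.80)
   = 0.11 + 2.43 + 2.5894 − 2.88 = 2.25
i_t = 0.66 × 1.06 + 0.34 × 2.25 = 0.6996 + 0.765 = 1.46

1.46%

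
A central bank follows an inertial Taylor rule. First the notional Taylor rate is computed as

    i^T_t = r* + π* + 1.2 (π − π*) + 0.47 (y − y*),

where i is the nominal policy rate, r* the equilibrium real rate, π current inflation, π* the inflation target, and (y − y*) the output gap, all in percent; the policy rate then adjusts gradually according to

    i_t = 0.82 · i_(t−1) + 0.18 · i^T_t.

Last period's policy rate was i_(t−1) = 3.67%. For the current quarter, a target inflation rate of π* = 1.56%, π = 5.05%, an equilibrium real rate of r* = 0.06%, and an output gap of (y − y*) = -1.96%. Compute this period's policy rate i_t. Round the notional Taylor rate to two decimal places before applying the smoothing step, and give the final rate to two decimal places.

3.89%

i^T_t = 0.06 + 1.56 + 1.2 × (5.05 − 1.56) + 0.47 × (-1.96)
   = 0.06 + 1.56 + 4.188 − 0.9212 = 4.89
i_t = 0.82 × 3.67 + 0.18 × 4.89 = 3.0094 + 0.8802 = 3.89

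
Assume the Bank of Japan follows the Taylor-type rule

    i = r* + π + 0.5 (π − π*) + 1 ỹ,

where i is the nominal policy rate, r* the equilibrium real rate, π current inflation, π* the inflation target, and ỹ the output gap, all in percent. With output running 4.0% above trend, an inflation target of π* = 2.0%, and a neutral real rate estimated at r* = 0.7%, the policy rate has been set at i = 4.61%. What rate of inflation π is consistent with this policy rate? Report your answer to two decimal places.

0.61%

Output 4.0% above potential → ỹ = 4.0.
Collecting π: i = r* + (1 + 0.5) π − 0.5 π* + 1 ỹ
1.5 π = 4.61 − 0.7 + 0.5 × 2.0 − 1 × 4.0 = 0.91
π = 0.91 / 1.5 = 0.61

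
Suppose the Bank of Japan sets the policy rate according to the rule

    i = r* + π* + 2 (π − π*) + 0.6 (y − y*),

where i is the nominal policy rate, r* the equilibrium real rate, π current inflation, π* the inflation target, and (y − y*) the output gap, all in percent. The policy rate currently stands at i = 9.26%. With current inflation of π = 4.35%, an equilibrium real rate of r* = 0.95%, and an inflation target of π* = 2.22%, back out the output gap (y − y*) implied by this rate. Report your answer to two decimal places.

0.6 (y − y*) = 9.26 − 0.95 − 2.22 − 2 × (4.35 − 2.22) = 1.83
(y − y*) = 1.83 / 0.6 = 3.05

3.05%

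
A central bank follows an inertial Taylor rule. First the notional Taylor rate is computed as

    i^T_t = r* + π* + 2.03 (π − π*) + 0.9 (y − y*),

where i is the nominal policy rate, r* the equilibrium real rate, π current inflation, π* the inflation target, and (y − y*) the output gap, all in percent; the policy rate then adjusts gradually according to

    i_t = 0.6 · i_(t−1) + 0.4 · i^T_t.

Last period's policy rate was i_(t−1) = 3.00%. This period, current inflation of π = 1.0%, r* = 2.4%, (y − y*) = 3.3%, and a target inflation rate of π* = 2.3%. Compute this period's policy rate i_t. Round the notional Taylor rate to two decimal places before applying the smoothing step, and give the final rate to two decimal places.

3.81%

i^T_t = 2.4 + 2.3 + 2.03 × (1.0 − 2.3) + 0.9 × 3.3
   = 2.4 + 2.3 − 2.639 + 2.97 = 5.03
i_t = 0.6 × 3.00 + 0.4 × 5.03 = 1.8 + 2.012 = 3.81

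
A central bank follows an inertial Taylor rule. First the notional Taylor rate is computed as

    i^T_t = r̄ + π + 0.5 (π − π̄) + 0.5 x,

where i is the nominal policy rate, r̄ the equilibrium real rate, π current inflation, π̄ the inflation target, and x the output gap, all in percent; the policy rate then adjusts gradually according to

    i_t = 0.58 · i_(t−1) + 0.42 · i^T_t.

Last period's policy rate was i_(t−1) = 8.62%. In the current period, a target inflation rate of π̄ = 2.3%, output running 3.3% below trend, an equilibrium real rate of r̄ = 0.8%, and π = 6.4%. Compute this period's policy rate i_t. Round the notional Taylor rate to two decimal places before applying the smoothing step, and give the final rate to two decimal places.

Output 3.3% below potential → x = -3.3.
i^T_t = 0.8 + 6.4 + 0.5 × (6.4 − 2.3) + 0.5 × (-3.3)
   = 0.8 + 6.4 + 2.05 − 1.65 = 7.60
i_t = 0.58 × 8.62 + 0.42 × 7.60 = 4.9996 + 3.192 = 8.19

8.19%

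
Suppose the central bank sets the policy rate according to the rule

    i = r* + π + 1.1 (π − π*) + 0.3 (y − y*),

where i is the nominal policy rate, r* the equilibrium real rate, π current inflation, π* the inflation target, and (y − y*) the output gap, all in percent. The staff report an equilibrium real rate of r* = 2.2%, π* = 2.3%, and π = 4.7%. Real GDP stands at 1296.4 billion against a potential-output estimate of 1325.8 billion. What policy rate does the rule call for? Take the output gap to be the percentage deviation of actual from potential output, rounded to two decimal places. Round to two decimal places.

8.87%

Output gap = 100 × (1296.4 − 1325.8) / 1325.8 = -2.22%.
i = 2.20 + 4.70 + 1.1 × (4.70 − 2.30) + 0.3 × (-2.22)
   = 2.20 + 4.7 + 2.64 − 0.666 = 8.87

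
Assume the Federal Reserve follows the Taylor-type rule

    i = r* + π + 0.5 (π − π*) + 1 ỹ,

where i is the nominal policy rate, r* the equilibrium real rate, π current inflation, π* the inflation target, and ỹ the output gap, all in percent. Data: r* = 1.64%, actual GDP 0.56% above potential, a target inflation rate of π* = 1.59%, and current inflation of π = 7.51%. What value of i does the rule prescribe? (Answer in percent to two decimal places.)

Output 0.56% above potential → ỹ = 0.56.
i = 1.64 + 7.51 + 0.5 × (7.51 − 1.59) + 1 × 0.56
   = 1.64 + 7.51 + 2.96 + 0.56 = 12.67

12.67%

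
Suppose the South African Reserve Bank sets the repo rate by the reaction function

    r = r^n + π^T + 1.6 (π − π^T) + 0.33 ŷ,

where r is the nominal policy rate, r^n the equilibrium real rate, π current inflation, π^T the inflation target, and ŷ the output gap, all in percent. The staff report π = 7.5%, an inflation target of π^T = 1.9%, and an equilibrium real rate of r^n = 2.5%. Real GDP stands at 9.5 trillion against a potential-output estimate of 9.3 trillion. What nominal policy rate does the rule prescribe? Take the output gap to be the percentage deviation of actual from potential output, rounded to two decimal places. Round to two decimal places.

14.07%

Output gap = 100 × (9.5 − 9.3) / 9.3 = 2.15%.
r = 2.50 + 1.90 + 1.6 × (7.50 − 1.90) + 0.33 × 2.15
   = 2.50 + 1.9 + 8.96 + 0.7095 = 14.07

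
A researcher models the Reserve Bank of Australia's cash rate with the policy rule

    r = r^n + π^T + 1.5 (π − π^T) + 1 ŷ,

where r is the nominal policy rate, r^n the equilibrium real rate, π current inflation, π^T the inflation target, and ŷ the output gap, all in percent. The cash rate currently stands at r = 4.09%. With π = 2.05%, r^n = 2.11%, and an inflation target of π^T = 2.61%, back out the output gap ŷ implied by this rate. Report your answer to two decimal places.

0.21%

1 ŷ = 4.09 − 2.11 − 2.61 − 1.5 × (2.05 − 2.61) = 0.21
ŷ = 0.21 / 1 = 0.21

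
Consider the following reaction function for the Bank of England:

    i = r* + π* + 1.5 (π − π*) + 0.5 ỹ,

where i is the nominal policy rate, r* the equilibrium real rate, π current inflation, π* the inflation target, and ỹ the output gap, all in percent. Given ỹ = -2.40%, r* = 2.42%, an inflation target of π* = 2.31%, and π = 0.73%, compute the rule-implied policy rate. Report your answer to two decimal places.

1.16%

i = 2.42 + 2.31 + 1.5 × (0.73 − 2.31) + 0.5 × (-2.40)
   = 2.42 + 2.31 − 2.37 − 1.2 = 1.16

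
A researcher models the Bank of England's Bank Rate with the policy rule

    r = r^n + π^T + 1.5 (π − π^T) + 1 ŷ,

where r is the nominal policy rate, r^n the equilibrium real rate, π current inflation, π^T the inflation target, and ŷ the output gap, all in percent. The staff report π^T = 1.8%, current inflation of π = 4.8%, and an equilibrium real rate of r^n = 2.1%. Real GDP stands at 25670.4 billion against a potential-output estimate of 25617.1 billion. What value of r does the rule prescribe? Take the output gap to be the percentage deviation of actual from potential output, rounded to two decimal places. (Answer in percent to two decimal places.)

8.61%

Output gap = 100 × (25670.4 − 25617.1) / 25617.1 = 0.21%.
r = 2.10 + 1.80 + 1.5 × (4.80 − 1.80) + 1 × 0.21
   = 2.10 + 1.8 + 4.5 + 0.21 = 8.61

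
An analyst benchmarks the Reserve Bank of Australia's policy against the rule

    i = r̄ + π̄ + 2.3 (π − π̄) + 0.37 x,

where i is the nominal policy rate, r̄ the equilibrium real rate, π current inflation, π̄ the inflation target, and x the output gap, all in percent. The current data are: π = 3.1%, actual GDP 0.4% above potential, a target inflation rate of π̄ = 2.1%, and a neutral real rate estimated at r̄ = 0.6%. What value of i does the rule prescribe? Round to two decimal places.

5.15%

Output 0.4% above potential → x = 0.4.
i = 0.6 + 2.1 + 2.3 × (3.1 − 2.1) + 0.37 × 0.4
   = 0.6 + 2.1 + 2.3 + 0.148 = 5.15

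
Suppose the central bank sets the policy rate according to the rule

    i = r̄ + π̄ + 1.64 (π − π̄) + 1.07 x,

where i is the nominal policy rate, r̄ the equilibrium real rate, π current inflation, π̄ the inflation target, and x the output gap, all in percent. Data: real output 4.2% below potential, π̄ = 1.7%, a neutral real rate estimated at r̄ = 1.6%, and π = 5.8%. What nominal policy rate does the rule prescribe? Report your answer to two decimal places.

5.53%

Output 4.2% below potential → x = -4.2.
i = 1.6 + 1.7 + 1.64 × (5.8 − 1.7) + 1.07 × (-4.2)
   = 1.6 + 1.7 + 6.724 − 4.494 = 5.53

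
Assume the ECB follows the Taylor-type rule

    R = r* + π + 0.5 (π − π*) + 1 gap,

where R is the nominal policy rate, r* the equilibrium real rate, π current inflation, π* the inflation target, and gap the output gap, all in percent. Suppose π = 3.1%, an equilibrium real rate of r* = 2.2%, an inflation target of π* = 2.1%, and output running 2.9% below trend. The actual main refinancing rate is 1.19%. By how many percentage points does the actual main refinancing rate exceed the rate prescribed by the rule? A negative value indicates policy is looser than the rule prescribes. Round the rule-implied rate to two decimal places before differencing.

-1.71 pp

Output 2.9% below potential → gap = -2.9.
R = 2.2 + 3.1 + 0.5 × (3.1 − 2.1) + 1 × (-2.9)
   = 2.2 + 3.1 + 0.5 − 2.9 = 2.90
Deviation = 1.19 − 2.90 = -1.71 pp.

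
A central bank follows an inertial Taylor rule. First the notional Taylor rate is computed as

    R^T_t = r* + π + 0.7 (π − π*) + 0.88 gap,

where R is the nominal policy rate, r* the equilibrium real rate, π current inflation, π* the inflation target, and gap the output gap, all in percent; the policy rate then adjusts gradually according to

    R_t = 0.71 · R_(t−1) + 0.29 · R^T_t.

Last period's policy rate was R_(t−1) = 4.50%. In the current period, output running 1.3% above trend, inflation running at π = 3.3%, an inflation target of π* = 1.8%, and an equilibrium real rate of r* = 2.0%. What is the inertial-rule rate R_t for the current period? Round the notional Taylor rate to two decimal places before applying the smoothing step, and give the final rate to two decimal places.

5.37%

Output 1.3% above potential → gap = 1.3.
R^T_t = 2.0 + 3.3 + 0.7 × (3.3 − 1.8) + 0.88 × 1.3
   = 2.0 + 3.3 + 1.05 + 1.144 = 7.49
R_t = 0.71 × 4.50 + 0.29 × 7.49 = 3.195 + 2.1721 = 5.37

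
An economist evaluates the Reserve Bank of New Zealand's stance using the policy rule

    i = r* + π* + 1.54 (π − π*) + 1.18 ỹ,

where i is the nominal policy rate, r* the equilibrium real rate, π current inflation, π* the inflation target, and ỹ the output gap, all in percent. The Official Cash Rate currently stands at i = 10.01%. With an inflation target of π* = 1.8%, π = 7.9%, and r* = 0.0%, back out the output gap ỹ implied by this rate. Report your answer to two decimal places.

-1.00%

1.18 ỹ = 10.01 − 0.0 − 1.8 − 1.54 × (7.9 − 1.8) = -1.184
ỹ = -1.184 / 1.18 = -1.00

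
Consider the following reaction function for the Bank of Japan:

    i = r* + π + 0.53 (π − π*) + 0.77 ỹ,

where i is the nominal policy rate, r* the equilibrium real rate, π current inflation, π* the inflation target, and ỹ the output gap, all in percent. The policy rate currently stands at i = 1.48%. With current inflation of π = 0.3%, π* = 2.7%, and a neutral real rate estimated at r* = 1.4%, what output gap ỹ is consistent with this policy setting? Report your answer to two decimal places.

0.77 ỹ = 1.48 − 1.4 − 0.3 − 0.53 × (0.3 − 2.7) = 1.052
ỹ = 1.052 / 0.77 = 1.37

1.37%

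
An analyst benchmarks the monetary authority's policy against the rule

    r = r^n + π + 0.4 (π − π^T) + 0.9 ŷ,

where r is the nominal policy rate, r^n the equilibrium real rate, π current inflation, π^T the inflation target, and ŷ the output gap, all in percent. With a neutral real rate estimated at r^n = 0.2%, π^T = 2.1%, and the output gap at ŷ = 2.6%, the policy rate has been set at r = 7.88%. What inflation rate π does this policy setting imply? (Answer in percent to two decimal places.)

4.41%

Collecting π: r = r^n + (1 + 0.4) π − 0.4 π^T + 0.9 ŷ
1.4 π = 7.88 − 0.2 + 0.4 × 2.1 − 0.9 × 2.6 = 6.18
π = 6.18 / 1.4 = 4.41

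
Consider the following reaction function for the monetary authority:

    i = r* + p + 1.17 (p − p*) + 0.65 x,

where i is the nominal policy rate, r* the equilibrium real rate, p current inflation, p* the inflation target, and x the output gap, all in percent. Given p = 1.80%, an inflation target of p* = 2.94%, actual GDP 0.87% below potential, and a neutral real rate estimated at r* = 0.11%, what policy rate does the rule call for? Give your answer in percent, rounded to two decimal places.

0.01%

Output 0.87% below potential → x = -0.87.
i = 0.11 + 1.80 + 1.17 × (1.80 − 2.94) + 0.65 × (-0.87)
   = 0.11 + 1.8 − 1.3338 − 0.5655 = 0.01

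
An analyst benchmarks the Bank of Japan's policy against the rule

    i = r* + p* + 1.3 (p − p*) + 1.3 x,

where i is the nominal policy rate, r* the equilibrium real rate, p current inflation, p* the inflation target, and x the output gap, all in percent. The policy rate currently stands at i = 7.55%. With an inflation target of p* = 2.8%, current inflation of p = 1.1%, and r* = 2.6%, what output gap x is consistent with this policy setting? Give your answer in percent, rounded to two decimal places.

3.35%

1.3 x = 7.55 − 2.6 − 2.8 − 1.3 × (1.1 − 2.8) = 4.36
x = 4.36 / 1.3 = 3.35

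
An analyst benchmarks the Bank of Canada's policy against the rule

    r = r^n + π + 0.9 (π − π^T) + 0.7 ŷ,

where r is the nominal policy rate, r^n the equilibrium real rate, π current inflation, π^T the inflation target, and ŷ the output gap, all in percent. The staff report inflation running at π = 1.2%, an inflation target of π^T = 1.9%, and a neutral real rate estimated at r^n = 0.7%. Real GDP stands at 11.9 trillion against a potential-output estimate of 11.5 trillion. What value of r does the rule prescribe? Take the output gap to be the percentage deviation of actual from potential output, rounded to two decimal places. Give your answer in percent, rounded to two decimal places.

3.71%

Output gap = 100 × (11.9 − 11.5) / 11.5 = 3.48%.
r = 0.70 + 1.20 + 0.9 × (1.20 − 1.90) + 0.7 × 3.48
   = 0.70 + 1.2 − 0.63 + 2.436 = 3.71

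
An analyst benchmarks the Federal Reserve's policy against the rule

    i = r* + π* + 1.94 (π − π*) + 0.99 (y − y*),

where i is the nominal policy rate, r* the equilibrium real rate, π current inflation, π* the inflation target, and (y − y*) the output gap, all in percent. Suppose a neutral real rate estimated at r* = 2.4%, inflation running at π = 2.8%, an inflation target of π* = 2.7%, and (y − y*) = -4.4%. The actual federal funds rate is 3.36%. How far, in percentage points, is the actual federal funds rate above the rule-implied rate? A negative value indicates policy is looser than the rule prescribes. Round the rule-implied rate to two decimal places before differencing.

2.42 pp

i = 2.4 + 2.7 + 1.94 × (2.8 − 2.7) + 0.99 × (-4.4)
   = 2.4 + 2.7 + 0.194 − 4.356 = 0.94
Deviation = 3.36 − 0.94 = 2.42 pp.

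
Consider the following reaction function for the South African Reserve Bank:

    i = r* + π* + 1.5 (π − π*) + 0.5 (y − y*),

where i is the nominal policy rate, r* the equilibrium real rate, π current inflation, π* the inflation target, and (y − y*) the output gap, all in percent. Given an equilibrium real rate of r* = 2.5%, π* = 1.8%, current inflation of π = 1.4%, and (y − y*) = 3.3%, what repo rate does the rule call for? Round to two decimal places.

i = 2.5 + 1.8 + 1.5 × (1.4 − 1.8) + 0.5 × 3.3
   = 2.5 + 1.8 − 0.6 + 1.65 = 5.35

5.35%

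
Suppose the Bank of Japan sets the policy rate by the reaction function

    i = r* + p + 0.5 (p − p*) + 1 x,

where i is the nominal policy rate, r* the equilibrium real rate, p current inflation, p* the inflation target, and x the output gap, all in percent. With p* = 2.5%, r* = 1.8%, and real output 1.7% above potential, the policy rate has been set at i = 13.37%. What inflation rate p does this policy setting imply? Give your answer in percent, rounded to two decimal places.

7.41%

Output 1.7% above potential → x = 1.7.
Collecting p: i = r* + (1 + 0.5) p − 0.5 p* + 1 x
1.5 p = 13.37 − 1.8 + 0.5 × 2.5 − 1 × 1.7 = 11.12
p = 11.12 / 1.5 = 7.41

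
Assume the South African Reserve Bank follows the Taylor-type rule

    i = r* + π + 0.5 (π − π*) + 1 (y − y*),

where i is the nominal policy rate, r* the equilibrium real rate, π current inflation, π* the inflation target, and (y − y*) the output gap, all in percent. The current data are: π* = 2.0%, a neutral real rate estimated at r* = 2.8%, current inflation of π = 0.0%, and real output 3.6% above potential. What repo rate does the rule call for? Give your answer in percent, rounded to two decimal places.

5.40%

Output 3.6% above potential → (y − y*) = 3.6.
i = 2.8 + 0.0 + 0.5 × (0.0 − 2.0) + 1 × 3.6
   = 2.8 + 0 − 1 + 3.6 = 5.40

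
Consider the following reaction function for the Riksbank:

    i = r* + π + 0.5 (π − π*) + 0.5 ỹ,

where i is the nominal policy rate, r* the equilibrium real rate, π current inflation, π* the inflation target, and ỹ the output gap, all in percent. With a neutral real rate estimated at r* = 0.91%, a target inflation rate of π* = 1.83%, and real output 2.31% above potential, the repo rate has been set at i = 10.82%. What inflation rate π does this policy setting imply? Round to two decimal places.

6.45%

Output 2.31% above potential → ỹ = 2.31.
Collecting π: i = r* + (1 + 0.5) π − 0.5 π* + 0.5 ỹ
1.5 π = 10.82 − 0.91 + 0.5 × 1.83 − 0.5 × 2.31 = 9.67
π = 9.67 / 1.5 = 6.45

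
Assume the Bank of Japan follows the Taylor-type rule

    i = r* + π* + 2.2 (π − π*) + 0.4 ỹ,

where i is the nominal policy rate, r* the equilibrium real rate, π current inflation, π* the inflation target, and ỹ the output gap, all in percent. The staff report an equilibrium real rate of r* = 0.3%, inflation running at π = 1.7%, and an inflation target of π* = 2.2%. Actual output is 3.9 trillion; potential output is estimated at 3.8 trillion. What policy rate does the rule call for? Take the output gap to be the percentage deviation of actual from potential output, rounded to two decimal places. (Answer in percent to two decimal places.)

Output gap = 100 × (3.9 − 3.8) / 3.8 = 2.63%.
i = 0.30 + 2.20 + 2.2 × (1.70 − 2.20) + 0.4 × 2.63
   = 0.30 + 2.2 − 1.1 + 1.052 = 2.45

2.45%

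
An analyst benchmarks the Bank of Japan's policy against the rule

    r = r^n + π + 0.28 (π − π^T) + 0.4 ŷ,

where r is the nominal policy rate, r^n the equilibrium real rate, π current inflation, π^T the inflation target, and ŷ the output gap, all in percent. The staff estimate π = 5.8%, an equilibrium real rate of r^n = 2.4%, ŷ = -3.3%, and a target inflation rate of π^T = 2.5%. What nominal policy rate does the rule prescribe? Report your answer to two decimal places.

7.80%

r = 2.4 + 5.8 + 0.28 × (5.8 − 2.5) + 0.4 × (-3.3)
   = 2.4 + 5.8 + 0.924 − 1.32 = 7.80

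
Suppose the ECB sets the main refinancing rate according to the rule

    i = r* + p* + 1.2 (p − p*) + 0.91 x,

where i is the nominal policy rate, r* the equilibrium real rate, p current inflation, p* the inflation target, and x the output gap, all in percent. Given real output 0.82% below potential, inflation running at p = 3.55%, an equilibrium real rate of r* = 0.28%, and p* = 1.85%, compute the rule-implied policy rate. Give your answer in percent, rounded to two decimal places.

Output 0.82% below potential → x = -0.82.
i = 0.28 + 1.85 + 1.2 × (3.55 − 1.85) + 0.91 × (-0.82)
   = 0.28 + 1.85 + 2.04 − 0.7462 = 3.42

3.42%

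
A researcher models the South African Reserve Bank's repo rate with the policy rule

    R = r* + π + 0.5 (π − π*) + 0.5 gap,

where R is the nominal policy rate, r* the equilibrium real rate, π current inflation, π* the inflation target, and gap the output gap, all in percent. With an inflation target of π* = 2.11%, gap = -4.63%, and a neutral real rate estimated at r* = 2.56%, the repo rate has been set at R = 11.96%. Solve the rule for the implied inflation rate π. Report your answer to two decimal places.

8.51%

Collecting π: R = r* + (1 + 0.5) π − 0.5 π* + 0.5 gap
1.5 π = 11.96 − 2.56 + 0.5 × 2.11 − 0.5 × (-4.63) = 12.77
π = 12.77 / 1.5 = 8.51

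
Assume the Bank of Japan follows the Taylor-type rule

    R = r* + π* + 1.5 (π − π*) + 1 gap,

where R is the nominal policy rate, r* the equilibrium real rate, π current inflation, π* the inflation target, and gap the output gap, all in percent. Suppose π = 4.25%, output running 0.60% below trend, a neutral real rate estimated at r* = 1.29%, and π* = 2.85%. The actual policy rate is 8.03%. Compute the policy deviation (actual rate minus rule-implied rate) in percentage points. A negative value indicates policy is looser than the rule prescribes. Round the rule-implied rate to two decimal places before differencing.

2.39 pp

Output 0.60% below potential → gap = -0.60.
R = 1.29 + 2.85 + 1.5 × (4.25 − 2.85) + 1 × (-0.60)
   = 1.29 + 2.85 + 2.1 − 0.6 = 5.64
Deviation = 8.03 − 5.64 = 2.39 pp.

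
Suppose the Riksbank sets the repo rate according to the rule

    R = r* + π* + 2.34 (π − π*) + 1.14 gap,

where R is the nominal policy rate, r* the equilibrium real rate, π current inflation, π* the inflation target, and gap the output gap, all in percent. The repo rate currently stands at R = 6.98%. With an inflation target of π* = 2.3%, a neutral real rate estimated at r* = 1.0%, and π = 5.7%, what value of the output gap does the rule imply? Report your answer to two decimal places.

1.14 gap = 6.98 − 1.0 − 2.3 − 2.34 × (5.7 − 2.3) = -4.276
gap = -4.276 / 1.14 = -3.75

-3.75%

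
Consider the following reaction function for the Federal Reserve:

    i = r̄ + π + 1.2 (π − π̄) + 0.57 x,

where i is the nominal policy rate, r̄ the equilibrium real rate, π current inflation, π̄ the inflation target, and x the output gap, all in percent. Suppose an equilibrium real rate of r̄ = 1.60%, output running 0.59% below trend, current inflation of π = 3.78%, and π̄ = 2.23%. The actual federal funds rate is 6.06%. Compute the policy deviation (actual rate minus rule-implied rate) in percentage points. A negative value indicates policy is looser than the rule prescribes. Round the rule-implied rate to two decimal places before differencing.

Output 0.59% below potential → x = -0.59.
i = 1.60 + 3.78 + 1.2 × (3.78 − 2.23) + 0.57 × (-0.59)
   = 1.60 + 3.78 + 1.86 − 0.3363 = 6.90
Deviation = 6.06 − 6.90 = -0.84 pp.

-0.84 pp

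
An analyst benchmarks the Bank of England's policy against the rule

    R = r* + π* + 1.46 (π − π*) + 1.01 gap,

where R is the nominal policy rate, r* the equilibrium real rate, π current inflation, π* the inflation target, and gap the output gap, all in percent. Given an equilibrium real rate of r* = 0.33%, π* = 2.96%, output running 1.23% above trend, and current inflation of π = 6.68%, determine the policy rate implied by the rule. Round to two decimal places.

9.96%

Output 1.23% above potential → gap = 1.23.
R = 0.33 + 2.96 + 1.46 × (6.68 − 2.96) + 1.01 × 1.23
   = 0.33 + 2.96 + 5.4312 + 1.2423 = 9.96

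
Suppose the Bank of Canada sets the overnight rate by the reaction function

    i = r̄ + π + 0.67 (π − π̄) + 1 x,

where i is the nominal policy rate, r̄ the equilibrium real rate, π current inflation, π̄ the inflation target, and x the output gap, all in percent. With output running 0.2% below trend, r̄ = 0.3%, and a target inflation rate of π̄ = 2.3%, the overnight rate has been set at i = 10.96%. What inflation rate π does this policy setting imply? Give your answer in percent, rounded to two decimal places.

7.43%

Output 0.2% below potential → x = -0.2.
Collecting π: i = r̄ + (1 + 0.67) π − 0.67 π̄ + 1 x
1.67 π = 10.96 − 0.3 + 0.67 × 2.3 − 1 × (-0.2) = 12.401
π = 12.401 / 1.67 = 7.43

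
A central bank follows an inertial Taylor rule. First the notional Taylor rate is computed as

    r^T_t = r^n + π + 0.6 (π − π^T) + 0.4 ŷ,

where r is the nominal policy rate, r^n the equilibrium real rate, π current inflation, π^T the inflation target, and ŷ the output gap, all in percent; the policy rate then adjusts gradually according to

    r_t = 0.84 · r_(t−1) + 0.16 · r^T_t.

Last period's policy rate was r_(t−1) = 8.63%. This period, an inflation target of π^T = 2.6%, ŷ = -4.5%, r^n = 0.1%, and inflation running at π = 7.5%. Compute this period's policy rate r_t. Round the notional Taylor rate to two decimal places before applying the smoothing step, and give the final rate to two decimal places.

8.65%

r^T_t = 0.1 + 7.5 + 0.6 × (7.5 − 2.6) + 0.4 × (-4.5)
   = 0.1 + 7.5 + 2.94 − 1.8 = 8.74
r_t = 0.84 × 8.63 + 0.16 × 8.74 = 7.2492 + 1.3984 = 8.65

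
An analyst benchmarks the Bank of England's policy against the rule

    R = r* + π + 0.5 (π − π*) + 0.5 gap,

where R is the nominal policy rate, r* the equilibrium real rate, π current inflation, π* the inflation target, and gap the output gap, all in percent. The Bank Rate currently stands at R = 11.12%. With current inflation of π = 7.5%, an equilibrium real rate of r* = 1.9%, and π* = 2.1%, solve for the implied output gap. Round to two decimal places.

0.5 gap = 11.12 − 1.9 − 7.5 − 0.5 × (7.5 − 2.1) = -0.98
gap = -0.98 / 0.5 = -1.96

-1.96%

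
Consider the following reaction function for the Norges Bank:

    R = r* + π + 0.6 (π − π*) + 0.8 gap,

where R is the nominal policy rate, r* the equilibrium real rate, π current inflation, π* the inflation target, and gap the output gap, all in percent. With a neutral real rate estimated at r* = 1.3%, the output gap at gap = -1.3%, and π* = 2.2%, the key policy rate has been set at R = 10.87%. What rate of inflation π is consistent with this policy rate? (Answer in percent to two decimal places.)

Collecting π: R = r* + (1 + 0.6) π − 0.6 π* + 0.8 gap
1.6 π = 10.87 − 1.3 + 0.6 × 2.2 − 0.8 × (-1.3) = 11.93
π = 11.93 / 1.6 = 7.46

7.46%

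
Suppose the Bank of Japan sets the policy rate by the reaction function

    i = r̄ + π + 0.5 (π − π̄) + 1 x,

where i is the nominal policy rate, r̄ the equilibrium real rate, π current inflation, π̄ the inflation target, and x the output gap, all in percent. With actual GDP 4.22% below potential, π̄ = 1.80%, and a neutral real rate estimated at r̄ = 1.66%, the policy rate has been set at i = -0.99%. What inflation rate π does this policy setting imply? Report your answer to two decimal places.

Output 4.22% below potential → x = -4.22.
Collecting π: i = r̄ + (1 + 0.5) π − 0.5 π̄ + 1 x
1.5 π = -0.99 − 1.66 + 0.5 × 1.80 − 1 × (-4.22) = 2.47
π = 2.47 / 1.5 = 1.65

1.65%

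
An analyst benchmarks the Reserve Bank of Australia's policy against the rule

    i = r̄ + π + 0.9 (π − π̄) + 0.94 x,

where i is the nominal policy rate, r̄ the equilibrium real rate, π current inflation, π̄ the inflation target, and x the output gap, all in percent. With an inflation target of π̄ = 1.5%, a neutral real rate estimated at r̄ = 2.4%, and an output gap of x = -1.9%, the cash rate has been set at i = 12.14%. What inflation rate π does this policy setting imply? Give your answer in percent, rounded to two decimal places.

6.78%

Collecting π: i = r̄ + (1 + 0.9) π − 0.9 π̄ + 0.94 x
1.9 π = 12.14 − 2.4 + 0.9 × 1.5 − 0.94 × (-1.9) = 12.876
π = 12.876 / 1.9 = 6.78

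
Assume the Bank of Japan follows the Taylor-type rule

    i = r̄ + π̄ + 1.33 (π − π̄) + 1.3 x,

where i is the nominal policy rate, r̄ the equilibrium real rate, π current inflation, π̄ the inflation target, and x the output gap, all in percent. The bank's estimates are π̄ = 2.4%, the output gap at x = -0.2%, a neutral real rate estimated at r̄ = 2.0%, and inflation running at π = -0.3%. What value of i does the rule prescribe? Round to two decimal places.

0.55%

i = 2.0 + 2.4 + 1.33 × (-0.3 − 2.4) + 1.3 × (-0.2)
   = 2.0 + 2.4 − 3.591 − 0.26 = 0.55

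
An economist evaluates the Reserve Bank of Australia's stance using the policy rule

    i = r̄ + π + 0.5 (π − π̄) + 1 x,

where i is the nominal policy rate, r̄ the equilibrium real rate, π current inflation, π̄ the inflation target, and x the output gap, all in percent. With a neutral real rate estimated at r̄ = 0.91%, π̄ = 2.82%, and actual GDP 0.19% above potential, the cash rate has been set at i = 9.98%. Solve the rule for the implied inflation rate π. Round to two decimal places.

6.86%

Output 0.19% above potential → x = 0.19.
Collecting π: i = r̄ + (1 + 0.5) π − 0.5 π̄ + 1 x
1.5 π = 9.98 − 0.91 + 0.5 × 2.82 − 1 × 0.19 = 10.29
π = 10.29 / 1.5 = 6.86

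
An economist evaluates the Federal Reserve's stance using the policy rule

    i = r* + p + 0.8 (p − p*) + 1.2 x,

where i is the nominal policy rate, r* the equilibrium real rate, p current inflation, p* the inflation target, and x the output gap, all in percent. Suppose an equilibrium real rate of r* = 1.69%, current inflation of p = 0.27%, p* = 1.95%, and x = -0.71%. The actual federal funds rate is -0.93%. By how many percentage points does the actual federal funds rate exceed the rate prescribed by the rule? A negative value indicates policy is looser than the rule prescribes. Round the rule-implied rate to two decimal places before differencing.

i = 1.69 + 0.27 + 0.8 × (0.27 − 1.95) + 1.2 × (-0.71)
   = 1.69 + 0.27 − 1.344 − 0.852 = -0.24
Deviation = -0.93 − (-0.24) = -0.69 pp.

-0.69 pp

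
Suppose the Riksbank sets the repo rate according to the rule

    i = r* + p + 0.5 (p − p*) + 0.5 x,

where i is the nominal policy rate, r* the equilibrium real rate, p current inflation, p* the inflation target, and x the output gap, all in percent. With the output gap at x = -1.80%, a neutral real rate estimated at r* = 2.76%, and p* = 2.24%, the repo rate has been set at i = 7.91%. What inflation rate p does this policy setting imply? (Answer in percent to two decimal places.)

4.78%

Collecting p: i = r* + (1 + 0.5) p − 0.5 p* + 0.5 x
1.5 p = 7.91 − 2.76 + 0.5 × 2.24 − 0.5 × (-1.80) = 7.17
p = 7.17 / 1.5 = 4.78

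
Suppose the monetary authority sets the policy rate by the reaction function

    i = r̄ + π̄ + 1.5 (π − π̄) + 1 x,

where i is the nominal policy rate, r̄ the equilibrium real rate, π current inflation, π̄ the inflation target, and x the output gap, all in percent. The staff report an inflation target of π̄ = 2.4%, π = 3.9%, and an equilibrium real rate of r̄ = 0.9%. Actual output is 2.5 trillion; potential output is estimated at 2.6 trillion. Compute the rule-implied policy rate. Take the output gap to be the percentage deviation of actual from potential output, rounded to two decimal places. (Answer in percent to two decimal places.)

Output gap = 100 × (2.5 − 2.6) / 2.6 = -3.85%.
i = 0.90 + 2.40 + 1.5 × (3.90 − 2.40) + 1 × (-3.85)
   = 0.90 + 2.4 + 2.25 − 3.85 = 1.70

1.70%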